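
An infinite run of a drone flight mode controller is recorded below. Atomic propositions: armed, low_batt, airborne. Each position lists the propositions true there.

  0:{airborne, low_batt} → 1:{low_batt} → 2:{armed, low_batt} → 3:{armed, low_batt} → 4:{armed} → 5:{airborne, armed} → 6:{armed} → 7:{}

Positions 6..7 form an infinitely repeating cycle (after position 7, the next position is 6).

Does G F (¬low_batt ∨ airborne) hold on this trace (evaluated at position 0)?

Satisfied

F (¬low_batt ∨ airborne) holds at every position 0..7, and those are all positions ever visited, so G F (¬low_batt ∨ airborne) holds.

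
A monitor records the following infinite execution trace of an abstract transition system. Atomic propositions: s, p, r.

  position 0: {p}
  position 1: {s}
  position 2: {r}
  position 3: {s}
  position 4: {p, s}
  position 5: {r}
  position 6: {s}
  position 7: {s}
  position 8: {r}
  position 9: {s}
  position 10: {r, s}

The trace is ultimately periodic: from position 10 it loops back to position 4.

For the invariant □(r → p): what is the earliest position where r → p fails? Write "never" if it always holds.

Check r → p at each position in order: 0 ✓, 1 ✓.
At position 2 the labels are {r}, so r → p is false there. This is the first violation.

2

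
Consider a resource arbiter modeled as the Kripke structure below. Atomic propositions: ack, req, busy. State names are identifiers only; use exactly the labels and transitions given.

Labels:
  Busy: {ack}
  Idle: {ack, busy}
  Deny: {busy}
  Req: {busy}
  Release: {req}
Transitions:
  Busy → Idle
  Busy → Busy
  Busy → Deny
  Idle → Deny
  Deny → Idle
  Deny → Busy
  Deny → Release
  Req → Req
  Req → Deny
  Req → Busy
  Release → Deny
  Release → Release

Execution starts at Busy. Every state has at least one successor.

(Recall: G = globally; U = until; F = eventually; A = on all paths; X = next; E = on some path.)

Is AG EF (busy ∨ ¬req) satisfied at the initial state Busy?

Satisfied

States satisfying EF (busy ∨ ¬req): {Busy, Idle, Deny, Req, Release}.
States satisfying AG EF (busy ∨ ¬req): {Busy, Idle, Deny, Req, Release}.
Every state reachable from Busy satisfies EF (busy ∨ ¬req).
Busy ∈ Sat(AG EF (busy ∨ ¬req)).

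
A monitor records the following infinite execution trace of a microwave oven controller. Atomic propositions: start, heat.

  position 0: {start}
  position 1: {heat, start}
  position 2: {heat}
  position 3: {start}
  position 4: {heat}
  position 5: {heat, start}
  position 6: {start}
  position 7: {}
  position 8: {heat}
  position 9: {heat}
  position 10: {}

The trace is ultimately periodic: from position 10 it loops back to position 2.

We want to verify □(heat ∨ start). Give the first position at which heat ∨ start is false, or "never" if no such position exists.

Check heat ∨ start at each position in order: 0 ✓, 1 ✓, 2 ✓, 3 ✓, 4 ✓, 5 ✓, 6 ✓.
At position 7 the labels are {}, so heat ∨ start is false there. This is the first violation.

7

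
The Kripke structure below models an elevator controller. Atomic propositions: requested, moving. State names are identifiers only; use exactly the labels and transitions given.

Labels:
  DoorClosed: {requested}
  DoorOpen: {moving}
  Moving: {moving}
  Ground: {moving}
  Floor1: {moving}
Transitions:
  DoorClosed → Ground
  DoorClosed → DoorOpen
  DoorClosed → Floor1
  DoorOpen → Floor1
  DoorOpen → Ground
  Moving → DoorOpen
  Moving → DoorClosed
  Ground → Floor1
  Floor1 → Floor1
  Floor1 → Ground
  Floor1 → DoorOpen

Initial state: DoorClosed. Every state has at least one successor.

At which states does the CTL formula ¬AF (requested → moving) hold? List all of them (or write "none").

States satisfying requested → moving: {DoorOpen, Moving, Ground, Floor1}.
States satisfying AF (requested → moving): {DoorClosed, DoorOpen, Moving, Ground, Floor1}.
States satisfying ¬AF (requested → moving): ∅.

none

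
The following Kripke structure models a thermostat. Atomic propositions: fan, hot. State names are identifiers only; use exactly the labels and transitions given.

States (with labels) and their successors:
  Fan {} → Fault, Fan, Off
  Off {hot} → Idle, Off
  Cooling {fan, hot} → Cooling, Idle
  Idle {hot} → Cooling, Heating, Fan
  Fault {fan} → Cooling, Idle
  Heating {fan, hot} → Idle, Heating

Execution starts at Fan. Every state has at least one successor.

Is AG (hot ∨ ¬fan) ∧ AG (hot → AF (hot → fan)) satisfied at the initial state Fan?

Does not hold

States satisfying hot ∨ ¬fan: {Fan, Off, Cooling, Idle, Heating}.
States satisfying AG (hot ∨ ¬fan): ∅.
States satisfying hot → AF (hot → fan): {Fan, Cooling, Idle, Fault, Heating}.
States satisfying AG (hot → AF (hot → fan)): ∅.
States satisfying AG (hot ∨ ¬fan) ∧ AG (hot → AF (hot → fan)): ∅.
Fan ∉ Sat(AG (hot ∨ ¬fan) ∧ AG (hot → AF (hot → fan))).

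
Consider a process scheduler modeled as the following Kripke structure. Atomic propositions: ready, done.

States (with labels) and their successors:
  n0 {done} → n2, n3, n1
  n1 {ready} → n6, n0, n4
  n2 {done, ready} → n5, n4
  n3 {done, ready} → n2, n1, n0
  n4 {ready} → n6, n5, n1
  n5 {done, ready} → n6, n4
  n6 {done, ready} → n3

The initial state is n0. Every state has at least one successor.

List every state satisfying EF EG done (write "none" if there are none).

{n0, n1, n2, n3, n4, n5, n6}

States satisfying EG done: {n0, n2, n3, n5, n6}.
States satisfying EF EG done: {n0, n1, n2, n3, n4, n5, n6}.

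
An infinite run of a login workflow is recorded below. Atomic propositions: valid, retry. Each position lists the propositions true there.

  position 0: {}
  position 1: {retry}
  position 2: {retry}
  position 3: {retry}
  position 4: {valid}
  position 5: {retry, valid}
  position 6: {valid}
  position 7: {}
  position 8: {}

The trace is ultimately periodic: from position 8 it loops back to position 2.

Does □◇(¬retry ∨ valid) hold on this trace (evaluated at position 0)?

◇(¬retry ∨ valid) holds at every position 0..8, and those are all positions ever visited, so □◇(¬retry ∨ valid) holds.

Yes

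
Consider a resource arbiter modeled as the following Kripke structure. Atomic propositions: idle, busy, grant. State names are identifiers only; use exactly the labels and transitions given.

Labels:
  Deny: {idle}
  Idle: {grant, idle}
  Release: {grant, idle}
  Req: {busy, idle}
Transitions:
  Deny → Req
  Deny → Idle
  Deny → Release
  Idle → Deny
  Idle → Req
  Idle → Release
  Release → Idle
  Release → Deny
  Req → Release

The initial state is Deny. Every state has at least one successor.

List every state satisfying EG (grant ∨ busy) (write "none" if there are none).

States satisfying grant ∨ busy: {Idle, Release, Req}.
States satisfying EG (grant ∨ busy): {Idle, Release, Req}.

{Idle, Release, Req}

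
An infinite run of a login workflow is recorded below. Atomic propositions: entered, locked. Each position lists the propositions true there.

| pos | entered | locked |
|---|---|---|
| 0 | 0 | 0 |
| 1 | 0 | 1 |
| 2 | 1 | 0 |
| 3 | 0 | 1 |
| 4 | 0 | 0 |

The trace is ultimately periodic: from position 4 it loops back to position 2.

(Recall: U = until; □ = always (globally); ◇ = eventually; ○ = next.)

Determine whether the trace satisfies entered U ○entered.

Does not hold

Walking from position 0: at position 0, ○entered has not yet held and entered fails, so entered U ○entered is false.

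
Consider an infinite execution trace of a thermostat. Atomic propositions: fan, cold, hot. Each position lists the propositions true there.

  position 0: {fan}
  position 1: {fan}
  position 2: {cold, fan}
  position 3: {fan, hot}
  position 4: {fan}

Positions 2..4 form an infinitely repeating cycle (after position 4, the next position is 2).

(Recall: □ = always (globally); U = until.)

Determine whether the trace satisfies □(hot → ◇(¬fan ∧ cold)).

No

hot → ◇(¬fan ∧ cold) must hold at every position from 0 onward. It fails at position 3, so □(hot → ◇(¬fan ∧ cold)) is false.
Positions where hot holds: 3.
Check ◇(¬fan ∧ cold) at each: 3→fails.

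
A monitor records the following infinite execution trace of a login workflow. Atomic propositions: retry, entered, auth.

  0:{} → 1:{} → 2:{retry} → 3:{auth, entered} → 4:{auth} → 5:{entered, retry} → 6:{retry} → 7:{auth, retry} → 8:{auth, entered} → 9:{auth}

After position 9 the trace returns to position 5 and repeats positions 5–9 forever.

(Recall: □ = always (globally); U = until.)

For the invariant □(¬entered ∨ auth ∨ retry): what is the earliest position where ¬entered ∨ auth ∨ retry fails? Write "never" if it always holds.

never

¬entered ∨ auth ∨ retry holds at every position 0..9, and those are all the positions the trace ever visits, so the invariant □(¬entered ∨ auth ∨ retry) is never violated.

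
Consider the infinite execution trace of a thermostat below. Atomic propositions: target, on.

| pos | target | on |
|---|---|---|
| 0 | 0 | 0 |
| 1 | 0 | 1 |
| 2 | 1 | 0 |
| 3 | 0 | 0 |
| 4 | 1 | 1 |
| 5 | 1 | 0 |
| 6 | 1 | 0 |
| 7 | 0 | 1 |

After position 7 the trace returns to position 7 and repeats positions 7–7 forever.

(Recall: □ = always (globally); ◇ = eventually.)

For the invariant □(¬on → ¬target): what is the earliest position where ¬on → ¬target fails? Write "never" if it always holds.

Check ¬on → ¬target at each position in order: 0 ✓, 1 ✓.
At position 2 the labels are {target}, so ¬on → ¬target is false there. This is the first violation.

2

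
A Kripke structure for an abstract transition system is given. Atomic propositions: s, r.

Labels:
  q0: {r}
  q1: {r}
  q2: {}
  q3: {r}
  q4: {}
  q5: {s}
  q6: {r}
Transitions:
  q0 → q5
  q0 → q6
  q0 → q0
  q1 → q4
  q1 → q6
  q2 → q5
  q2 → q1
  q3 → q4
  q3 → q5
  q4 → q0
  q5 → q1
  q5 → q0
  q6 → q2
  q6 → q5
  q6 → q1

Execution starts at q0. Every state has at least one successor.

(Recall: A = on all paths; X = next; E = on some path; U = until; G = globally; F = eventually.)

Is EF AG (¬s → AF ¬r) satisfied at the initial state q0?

No

States satisfying AG (¬s → AF ¬r): ∅.
States satisfying EF AG (¬s → AF ¬r): ∅.
No suitable path/successor from q0 witnesses the formula.
q0 ∉ Sat(EF AG (¬s → AF ¬r)).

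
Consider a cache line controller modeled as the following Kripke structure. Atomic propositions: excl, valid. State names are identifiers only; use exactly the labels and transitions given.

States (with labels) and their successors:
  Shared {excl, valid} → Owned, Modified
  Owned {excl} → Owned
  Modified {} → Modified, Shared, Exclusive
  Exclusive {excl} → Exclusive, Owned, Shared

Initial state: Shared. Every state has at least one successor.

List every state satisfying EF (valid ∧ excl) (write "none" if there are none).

States satisfying valid ∧ excl: {Shared}.
States satisfying EF (valid ∧ excl): {Shared, Modified, Exclusive}.

{Shared, Modified, Exclusive}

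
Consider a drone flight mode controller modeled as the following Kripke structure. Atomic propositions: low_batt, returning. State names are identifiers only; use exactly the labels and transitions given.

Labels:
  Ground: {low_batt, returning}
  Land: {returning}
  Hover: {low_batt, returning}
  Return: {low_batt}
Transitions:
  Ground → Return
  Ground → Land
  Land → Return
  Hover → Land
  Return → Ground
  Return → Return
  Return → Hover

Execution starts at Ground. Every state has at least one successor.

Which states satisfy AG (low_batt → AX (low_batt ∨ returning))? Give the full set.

States satisfying low_batt → AX (low_batt ∨ returning): {Ground, Land, Hover, Return}.
States satisfying AG (low_batt → AX (low_batt ∨ returning)): {Ground, Land, Hover, Return}.

{Ground, Land, Hover, Return}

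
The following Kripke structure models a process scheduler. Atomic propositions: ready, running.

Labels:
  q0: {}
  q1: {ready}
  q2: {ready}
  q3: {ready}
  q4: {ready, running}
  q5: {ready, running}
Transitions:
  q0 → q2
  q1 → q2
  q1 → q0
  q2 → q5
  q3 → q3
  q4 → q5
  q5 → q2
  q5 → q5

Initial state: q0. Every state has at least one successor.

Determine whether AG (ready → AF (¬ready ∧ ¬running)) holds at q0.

Violated

States satisfying ready → AF (¬ready ∧ ¬running): {q0}.
States satisfying AG (ready → AF (¬ready ∧ ¬running)): ∅.
q2 is reachable from q0 and violates ready → AF (¬ready ∧ ¬running), so AG fails at q0.
q0 ∉ Sat(AG (ready → AF (¬ready ∧ ¬running))).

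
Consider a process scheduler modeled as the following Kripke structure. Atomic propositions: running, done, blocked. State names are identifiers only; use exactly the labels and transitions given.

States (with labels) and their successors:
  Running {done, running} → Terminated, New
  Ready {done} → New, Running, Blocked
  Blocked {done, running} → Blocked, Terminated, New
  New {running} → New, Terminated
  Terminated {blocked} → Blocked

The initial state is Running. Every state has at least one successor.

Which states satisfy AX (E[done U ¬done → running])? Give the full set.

States satisfying E[done U ¬done → running]: {Running, Ready, Blocked, New}.
States satisfying AX (E[done U ¬done → running]): {Ready, Terminated}.

{Ready, Terminated}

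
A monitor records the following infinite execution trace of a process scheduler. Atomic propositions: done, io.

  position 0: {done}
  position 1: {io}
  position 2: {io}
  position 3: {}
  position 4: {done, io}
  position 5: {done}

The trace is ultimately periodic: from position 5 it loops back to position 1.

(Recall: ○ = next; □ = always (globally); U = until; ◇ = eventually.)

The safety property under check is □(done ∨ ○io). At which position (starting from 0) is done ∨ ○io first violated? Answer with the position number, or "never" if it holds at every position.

Check done ∨ ○io at each position in order: 0 ✓, 1 ✓.
At position 2 the labels are {io} and the next position 3 has {}, so done ∨ ○io is false there. This is the first violation.

2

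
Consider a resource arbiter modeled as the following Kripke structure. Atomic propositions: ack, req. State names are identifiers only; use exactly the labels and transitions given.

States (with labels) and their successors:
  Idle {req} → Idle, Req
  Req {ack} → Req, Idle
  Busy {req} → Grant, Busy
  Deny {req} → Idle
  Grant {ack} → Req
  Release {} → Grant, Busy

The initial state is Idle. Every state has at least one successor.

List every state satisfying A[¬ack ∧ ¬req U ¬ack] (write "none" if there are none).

States satisfying ¬ack ∧ ¬req: {Release}.
States satisfying ¬ack: {Idle, Busy, Deny, Release}.
States satisfying A[¬ack ∧ ¬req U ¬ack]: {Idle, Busy, Deny, Release}.

{Idle, Busy, Deny, Release}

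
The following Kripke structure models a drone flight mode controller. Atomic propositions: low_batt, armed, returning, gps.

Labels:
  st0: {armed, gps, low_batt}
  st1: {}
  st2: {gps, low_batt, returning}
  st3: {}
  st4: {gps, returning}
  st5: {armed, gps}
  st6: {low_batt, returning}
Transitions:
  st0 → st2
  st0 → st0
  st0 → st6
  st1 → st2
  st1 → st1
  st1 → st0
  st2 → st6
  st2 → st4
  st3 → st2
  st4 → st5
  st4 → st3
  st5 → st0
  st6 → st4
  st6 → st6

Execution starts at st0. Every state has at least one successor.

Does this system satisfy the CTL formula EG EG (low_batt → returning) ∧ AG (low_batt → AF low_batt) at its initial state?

States satisfying EG (low_batt → returning): {st1, st2, st3, st4, st6}.
States satisfying EG EG (low_batt → returning): {st1, st2, st3, st4, st6}.
States satisfying low_batt → AF low_batt: {st0, st1, st2, st3, st4, st5, st6}.
States satisfying AG (low_batt → AF low_batt): {st0, st1, st2, st3, st4, st5, st6}.
States satisfying EG EG (low_batt → returning) ∧ AG (low_batt → AF low_batt): {st1, st2, st3, st4, st6}.
st0 ∉ Sat(EG EG (low_batt → returning) ∧ AG (low_batt → AF low_batt)).

Does not hold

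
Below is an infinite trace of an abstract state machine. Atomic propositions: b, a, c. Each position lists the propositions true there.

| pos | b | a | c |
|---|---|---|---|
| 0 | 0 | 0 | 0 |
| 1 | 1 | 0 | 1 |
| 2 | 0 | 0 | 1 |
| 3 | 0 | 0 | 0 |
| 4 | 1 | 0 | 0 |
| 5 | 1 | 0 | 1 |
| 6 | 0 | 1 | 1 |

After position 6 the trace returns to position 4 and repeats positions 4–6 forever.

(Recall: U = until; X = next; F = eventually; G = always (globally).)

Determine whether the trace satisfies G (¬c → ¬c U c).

¬c → ¬c U c holds at every position 0..6, and those are all positions ever visited, so G (¬c → ¬c U c) holds.
Positions where ¬c holds: 0, 3, 4.
Check ¬c U c at each: 0→ok, 3→ok, 4→ok.

Satisfied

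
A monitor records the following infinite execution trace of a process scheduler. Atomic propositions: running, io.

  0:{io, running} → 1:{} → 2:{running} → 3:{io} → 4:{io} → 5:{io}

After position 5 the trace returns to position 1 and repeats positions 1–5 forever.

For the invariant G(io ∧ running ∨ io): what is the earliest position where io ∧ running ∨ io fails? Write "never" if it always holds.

Check io ∧ running ∨ io at each position in order: 0 ✓.
At position 1 the labels are {}, so io ∧ running ∨ io is false there. This is the first violation.

1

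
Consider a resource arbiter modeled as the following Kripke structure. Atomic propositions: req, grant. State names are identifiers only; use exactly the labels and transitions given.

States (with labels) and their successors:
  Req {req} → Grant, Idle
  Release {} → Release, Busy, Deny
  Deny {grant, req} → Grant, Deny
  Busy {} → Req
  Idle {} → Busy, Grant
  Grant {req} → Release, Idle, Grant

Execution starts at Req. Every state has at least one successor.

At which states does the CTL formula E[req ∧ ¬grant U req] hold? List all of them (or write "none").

{Req, Deny, Grant}

States satisfying req ∧ ¬grant: {Req, Grant}.
States satisfying req: {Req, Deny, Grant}.
States satisfying E[req ∧ ¬grant U req]: {Req, Deny, Grant}.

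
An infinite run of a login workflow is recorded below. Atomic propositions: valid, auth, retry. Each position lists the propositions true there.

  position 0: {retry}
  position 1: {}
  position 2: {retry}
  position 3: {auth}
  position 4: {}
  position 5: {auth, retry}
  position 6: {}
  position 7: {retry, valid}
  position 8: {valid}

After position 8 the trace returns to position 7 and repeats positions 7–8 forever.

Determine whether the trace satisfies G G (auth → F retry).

Yes

G (auth → F retry) holds at every position 0..8, and those are all positions ever visited, so G G (auth → F retry) holds.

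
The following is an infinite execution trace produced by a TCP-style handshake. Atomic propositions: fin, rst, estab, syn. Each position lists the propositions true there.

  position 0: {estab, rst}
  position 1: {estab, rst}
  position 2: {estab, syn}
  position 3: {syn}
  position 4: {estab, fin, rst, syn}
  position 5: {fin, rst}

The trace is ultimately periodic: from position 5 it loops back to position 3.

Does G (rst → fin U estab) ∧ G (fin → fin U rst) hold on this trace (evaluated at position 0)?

rst → fin U estab must hold at every position from 0 onward. It fails at position 5, so G (rst → fin U estab) is false.
Positions where rst holds: 0, 1, 4, 5.
Check fin U estab at each: 0→ok, 1→ok, 4→ok, 5→fails.
fin → fin U rst holds at every position 0..5, and those are all positions ever visited, so G (fin → fin U rst) holds.
Positions where fin holds: 4, 5.
Check fin U rst at each: 4→ok, 5→ok.
At position 0: G (rst → fin U estab) is false; G (fin → fin U rst) is true; so G (rst → fin U estab) ∧ G (fin → fin U rst) is false.

Does not hold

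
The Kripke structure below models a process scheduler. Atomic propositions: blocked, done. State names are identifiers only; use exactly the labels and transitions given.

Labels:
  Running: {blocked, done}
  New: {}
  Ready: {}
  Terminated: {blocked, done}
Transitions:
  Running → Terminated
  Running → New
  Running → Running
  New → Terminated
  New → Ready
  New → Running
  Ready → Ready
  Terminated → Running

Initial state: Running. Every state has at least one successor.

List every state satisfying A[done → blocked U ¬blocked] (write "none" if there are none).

States satisfying done → blocked: {Running, New, Ready, Terminated}.
States satisfying ¬blocked: {New, Ready}.
States satisfying A[done → blocked U ¬blocked]: {New, Ready}.

{New, Ready}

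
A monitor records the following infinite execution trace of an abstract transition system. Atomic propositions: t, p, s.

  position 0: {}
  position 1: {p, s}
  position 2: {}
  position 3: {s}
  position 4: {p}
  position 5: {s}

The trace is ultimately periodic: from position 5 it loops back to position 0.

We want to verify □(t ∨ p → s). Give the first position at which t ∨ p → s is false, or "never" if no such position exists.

4

Check t ∨ p → s at each position in order: 0 ✓, 1 ✓, 2 ✓, 3 ✓.
At position 4 the labels are {p}, so t ∨ p → s is false there. This is the first violation.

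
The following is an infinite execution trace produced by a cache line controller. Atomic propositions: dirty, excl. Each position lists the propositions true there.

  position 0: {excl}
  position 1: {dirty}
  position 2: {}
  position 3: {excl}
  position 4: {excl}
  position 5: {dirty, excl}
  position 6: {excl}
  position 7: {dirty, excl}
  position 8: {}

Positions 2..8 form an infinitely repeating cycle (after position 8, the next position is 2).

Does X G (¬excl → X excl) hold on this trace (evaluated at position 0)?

The position after 0 is 1; G (¬excl → X excl) is false there.

Violated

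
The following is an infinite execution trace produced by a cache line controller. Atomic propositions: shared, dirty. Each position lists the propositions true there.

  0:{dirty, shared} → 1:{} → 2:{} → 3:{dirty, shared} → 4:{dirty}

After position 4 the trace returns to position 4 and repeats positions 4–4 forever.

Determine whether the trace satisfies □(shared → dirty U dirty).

Satisfied

shared → dirty U dirty holds at every position 0..4, and those are all positions ever visited, so □(shared → dirty U dirty) holds.
Positions where shared holds: 0, 3.
Check dirty U dirty at each: 0→ok, 3→ok.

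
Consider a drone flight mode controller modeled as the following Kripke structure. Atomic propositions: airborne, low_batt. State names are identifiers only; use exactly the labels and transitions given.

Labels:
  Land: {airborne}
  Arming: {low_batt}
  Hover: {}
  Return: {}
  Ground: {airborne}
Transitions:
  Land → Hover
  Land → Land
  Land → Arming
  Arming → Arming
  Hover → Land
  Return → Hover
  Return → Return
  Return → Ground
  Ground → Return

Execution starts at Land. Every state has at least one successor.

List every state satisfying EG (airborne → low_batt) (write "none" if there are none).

{Arming, Return}

States satisfying airborne → low_batt: {Arming, Hover, Return}.
States satisfying EG (airborne → low_batt): {Arming, Return}.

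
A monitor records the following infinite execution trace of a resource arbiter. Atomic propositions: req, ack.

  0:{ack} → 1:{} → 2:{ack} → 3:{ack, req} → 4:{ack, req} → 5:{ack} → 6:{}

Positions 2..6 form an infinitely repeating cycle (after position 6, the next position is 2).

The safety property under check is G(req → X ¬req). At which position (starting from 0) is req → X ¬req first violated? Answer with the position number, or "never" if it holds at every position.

Check req → X ¬req at each position in order: 0 ✓, 1 ✓, 2 ✓.
At position 3 the labels are {ack, req} and the next position 4 has {ack, req}, so req → X ¬req is false there. This is the first violation.

3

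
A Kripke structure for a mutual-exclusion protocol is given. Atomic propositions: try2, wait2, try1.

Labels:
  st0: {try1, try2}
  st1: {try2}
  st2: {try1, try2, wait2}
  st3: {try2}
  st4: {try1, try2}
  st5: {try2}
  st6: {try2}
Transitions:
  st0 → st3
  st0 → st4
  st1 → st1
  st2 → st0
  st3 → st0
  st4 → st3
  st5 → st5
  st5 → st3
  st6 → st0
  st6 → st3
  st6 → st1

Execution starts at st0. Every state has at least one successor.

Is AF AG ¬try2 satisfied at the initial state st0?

States satisfying AG ¬try2: ∅.
States satisfying AF AG ¬try2: ∅.
There is a path from st0 along which AG ¬try2 never holds.
st0 ∉ Sat(AF AG ¬try2).

Violated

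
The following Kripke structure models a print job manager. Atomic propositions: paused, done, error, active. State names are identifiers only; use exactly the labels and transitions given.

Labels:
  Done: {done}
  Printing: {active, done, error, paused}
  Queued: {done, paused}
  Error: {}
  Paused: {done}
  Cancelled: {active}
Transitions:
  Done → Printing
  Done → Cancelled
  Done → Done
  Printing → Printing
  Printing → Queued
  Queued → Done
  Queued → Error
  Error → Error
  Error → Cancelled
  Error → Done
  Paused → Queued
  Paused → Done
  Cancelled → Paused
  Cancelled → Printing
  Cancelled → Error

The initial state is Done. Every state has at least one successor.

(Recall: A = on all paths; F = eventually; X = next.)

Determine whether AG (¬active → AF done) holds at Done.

No

States satisfying ¬active → AF done: {Done, Printing, Queued, Paused, Cancelled}.
States satisfying AG (¬active → AF done): ∅.
Error is reachable from Done and violates ¬active → AF done, so AG fails at Done.
Done ∉ Sat(AG (¬active → AF done)).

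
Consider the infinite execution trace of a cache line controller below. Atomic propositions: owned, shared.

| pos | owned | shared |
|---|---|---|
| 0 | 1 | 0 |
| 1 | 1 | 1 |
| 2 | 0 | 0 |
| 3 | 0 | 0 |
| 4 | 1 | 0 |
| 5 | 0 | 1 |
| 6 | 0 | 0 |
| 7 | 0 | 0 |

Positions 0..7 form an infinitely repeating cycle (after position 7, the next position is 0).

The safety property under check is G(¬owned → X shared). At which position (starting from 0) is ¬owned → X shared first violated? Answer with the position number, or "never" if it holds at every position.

2

Check ¬owned → X shared at each position in order: 0 ✓, 1 ✓.
At position 2 the labels are {} and the next position 3 has {}, so ¬owned → X shared is false there. This is the first violation.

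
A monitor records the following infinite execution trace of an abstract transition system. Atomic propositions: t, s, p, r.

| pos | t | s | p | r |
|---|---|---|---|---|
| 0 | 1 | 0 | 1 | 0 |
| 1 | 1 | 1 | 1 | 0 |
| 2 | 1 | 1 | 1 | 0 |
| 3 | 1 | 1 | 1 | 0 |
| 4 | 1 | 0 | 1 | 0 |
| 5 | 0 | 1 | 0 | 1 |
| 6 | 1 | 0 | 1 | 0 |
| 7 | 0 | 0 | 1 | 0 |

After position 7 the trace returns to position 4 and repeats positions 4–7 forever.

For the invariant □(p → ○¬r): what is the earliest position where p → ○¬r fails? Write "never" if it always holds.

Check p → ○¬r at each position in order: 0 ✓, 1 ✓, 2 ✓, 3 ✓.
At position 4 the labels are {p, t} and the next position 5 has {r, s}, so p → ○¬r is false there. This is the first violation.

4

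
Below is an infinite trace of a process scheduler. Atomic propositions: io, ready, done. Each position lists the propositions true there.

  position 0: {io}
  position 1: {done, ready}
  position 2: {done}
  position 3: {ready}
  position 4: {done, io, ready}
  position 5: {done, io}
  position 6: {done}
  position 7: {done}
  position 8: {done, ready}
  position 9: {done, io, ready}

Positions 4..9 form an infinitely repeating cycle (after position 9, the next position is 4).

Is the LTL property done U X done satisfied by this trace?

Walking from position 0: X done first holds at position 0, and done holds at every earlier position along the way, so done U X done holds.

Satisfied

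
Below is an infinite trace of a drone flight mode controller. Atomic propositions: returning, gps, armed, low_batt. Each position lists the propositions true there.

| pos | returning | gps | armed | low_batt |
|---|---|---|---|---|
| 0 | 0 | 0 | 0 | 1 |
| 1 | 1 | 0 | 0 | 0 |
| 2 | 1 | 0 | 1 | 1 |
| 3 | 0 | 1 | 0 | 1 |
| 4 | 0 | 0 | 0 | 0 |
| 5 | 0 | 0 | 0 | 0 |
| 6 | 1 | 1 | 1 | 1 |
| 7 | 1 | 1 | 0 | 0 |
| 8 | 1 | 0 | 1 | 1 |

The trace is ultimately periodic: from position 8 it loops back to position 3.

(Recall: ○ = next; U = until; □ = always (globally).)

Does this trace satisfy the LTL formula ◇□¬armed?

□¬armed is false at every position 0..8, so it never becomes true and ◇□¬armed fails.

Violated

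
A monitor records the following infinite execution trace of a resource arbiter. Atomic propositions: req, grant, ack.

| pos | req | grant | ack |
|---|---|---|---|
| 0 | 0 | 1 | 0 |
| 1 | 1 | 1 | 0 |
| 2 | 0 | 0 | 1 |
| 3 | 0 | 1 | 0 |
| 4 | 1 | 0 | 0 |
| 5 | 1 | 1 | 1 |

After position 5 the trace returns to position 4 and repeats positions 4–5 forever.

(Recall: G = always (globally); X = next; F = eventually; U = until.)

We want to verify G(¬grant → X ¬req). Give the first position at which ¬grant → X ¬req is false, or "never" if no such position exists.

Check ¬grant → X ¬req at each position in order: 0 ✓, 1 ✓, 2 ✓, 3 ✓.
At position 4 the labels are {req} and the next position 5 has {ack, grant, req}, so ¬grant → X ¬req is false there. This is the first violation.

4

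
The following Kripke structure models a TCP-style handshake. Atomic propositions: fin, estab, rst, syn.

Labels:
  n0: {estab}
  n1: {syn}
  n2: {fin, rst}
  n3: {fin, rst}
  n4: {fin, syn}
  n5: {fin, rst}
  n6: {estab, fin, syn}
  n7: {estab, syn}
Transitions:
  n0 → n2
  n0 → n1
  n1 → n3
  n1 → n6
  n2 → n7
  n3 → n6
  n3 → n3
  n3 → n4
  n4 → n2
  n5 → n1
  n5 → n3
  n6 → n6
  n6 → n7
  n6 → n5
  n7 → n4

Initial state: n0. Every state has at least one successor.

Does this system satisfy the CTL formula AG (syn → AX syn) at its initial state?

No

States satisfying syn → AX syn: {n0, n2, n3, n5, n7}.
States satisfying AG (syn → AX syn): ∅.
n1 is reachable from n0 and violates syn → AX syn, so AG fails at n0.
n0 ∉ Sat(AG (syn → AX syn)).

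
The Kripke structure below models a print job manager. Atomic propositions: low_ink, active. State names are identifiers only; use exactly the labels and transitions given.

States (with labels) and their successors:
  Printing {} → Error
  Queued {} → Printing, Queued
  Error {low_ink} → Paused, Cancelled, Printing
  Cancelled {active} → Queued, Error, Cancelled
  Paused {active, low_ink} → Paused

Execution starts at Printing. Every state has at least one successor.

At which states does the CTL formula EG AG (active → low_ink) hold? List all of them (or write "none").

{Paused}

States satisfying AG (active → low_ink): {Paused}.
States satisfying EG AG (active → low_ink): {Paused}.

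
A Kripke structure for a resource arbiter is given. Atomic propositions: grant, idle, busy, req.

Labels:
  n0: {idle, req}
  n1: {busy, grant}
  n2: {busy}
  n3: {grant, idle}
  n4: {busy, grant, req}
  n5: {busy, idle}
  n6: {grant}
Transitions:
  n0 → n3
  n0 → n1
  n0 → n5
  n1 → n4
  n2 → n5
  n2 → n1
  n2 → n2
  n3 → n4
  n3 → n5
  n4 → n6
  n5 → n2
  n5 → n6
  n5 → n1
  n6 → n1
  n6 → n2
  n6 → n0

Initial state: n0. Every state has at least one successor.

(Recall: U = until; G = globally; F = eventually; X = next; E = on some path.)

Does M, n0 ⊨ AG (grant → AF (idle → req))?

States satisfying grant → AF (idle → req): {n0, n1, n2, n3, n4, n5, n6}.
States satisfying AG (grant → AF (idle → req)): {n0, n1, n2, n3, n4, n5, n6}.
Every state reachable from n0 satisfies grant → AF (idle → req).
n0 ∈ Sat(AG (grant → AF (idle → req))).

Holds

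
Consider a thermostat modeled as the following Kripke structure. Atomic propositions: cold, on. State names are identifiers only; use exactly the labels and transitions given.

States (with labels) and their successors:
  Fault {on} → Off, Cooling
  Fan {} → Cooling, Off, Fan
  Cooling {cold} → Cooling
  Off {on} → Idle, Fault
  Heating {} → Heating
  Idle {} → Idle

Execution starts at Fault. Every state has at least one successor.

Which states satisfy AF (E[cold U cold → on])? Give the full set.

States satisfying E[cold U cold → on]: {Fault, Fan, Off, Heating, Idle}.
States satisfying AF (E[cold U cold → on]): {Fault, Fan, Off, Heating, Idle}.

{Fault, Fan, Off, Heating, Idle}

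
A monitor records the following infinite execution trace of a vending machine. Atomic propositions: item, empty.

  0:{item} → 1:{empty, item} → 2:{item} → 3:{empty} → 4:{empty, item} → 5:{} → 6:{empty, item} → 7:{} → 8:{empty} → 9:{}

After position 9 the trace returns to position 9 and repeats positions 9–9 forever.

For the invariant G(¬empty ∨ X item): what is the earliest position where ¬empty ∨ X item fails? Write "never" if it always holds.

4

Check ¬empty ∨ X item at each position in order: 0 ✓, 1 ✓, 2 ✓, 3 ✓.
At position 4 the labels are {empty, item} and the next position 5 has {}, so ¬empty ∨ X item is false there. This is the first violation.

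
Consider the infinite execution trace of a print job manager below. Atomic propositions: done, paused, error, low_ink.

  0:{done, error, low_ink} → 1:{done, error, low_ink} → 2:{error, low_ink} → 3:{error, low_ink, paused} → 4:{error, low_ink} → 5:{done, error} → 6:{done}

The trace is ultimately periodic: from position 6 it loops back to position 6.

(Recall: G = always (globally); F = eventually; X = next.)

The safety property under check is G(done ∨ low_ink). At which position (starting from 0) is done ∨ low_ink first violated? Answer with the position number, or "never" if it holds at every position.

never

done ∨ low_ink holds at every position 0..6, and those are all the positions the trace ever visits, so the invariant G(done ∨ low_ink) is never violated.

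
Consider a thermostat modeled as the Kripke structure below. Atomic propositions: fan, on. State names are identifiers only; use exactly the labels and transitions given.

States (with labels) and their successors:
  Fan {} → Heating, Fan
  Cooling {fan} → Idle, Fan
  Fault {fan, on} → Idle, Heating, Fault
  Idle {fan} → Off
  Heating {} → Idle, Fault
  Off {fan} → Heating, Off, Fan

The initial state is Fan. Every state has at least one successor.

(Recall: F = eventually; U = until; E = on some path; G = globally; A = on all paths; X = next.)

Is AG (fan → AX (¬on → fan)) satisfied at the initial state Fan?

Does not hold

States satisfying fan → AX (¬on → fan): {Fan, Idle, Heating}.
States satisfying AG (fan → AX (¬on → fan)): ∅.
Fault is reachable from Fan and violates fan → AX (¬on → fan), so AG fails at Fan.
Fan ∉ Sat(AG (fan → AX (¬on → fan))).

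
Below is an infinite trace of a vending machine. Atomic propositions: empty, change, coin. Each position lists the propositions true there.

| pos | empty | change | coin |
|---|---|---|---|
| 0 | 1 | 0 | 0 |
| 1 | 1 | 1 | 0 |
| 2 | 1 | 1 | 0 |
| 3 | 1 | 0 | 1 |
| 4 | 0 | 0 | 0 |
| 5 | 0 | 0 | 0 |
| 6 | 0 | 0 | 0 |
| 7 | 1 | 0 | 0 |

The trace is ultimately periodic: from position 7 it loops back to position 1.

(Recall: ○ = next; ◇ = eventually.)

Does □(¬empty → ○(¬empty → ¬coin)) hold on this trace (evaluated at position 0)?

Yes

¬empty → ○(¬empty → ¬coin) holds at every position 0..7, and those are all positions ever visited, so □(¬empty → ○(¬empty → ¬coin)) holds.
Positions where ¬empty holds: 4, 5, 6.
Check ○(¬empty → ¬coin) at each: 4→ok, 5→ok, 6→ok.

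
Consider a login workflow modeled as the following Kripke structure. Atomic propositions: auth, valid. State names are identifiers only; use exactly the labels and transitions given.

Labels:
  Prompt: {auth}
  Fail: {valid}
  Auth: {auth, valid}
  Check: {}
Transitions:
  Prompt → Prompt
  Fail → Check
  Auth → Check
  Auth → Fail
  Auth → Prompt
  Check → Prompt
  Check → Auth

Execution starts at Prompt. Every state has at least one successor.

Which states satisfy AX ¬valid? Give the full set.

States satisfying ¬valid: {Prompt, Check}.
States satisfying AX ¬valid: {Prompt, Fail}.

{Prompt, Fail}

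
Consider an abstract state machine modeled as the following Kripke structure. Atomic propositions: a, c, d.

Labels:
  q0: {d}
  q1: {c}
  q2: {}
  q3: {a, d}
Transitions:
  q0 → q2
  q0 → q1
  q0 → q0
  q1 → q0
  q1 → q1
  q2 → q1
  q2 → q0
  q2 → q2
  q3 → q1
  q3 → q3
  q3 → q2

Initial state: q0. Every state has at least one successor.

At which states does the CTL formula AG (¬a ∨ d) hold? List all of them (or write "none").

{q0, q1, q2, q3}

States satisfying ¬a ∨ d: {q0, q1, q2, q3}.
States satisfying AG (¬a ∨ d): {q0, q1, q2, q3}.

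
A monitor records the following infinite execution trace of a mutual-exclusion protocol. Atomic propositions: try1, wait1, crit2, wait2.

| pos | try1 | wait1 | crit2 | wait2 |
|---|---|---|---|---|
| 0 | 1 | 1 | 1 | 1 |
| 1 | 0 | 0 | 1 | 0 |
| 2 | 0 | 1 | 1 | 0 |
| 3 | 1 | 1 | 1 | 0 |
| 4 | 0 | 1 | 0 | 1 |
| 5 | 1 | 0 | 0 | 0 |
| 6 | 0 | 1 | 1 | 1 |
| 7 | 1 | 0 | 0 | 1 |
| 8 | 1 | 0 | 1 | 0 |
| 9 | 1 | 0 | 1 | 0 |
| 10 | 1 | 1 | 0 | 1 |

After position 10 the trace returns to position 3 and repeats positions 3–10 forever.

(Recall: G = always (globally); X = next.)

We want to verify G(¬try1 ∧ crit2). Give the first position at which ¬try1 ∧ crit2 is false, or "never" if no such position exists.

0

At position 0 the labels are {crit2, try1, wait1, wait2}, so ¬try1 ∧ crit2 is false there. This is the first violation.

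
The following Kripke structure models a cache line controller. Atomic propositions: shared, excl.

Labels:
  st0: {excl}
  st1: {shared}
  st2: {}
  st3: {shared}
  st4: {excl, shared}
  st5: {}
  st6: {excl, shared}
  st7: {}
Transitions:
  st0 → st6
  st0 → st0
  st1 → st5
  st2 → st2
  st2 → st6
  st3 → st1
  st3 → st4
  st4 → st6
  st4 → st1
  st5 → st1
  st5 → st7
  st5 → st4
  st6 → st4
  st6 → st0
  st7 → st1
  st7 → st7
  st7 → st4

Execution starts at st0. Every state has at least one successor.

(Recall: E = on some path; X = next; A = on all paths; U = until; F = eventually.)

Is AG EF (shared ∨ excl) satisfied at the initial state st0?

States satisfying EF (shared ∨ excl): {st0, st1, st2, st3, st4, st5, st6, st7}.
States satisfying AG EF (shared ∨ excl): {st0, st1, st2, st3, st4, st5, st6, st7}.
Every state reachable from st0 satisfies EF (shared ∨ excl).
st0 ∈ Sat(AG EF (shared ∨ excl)).

Satisfied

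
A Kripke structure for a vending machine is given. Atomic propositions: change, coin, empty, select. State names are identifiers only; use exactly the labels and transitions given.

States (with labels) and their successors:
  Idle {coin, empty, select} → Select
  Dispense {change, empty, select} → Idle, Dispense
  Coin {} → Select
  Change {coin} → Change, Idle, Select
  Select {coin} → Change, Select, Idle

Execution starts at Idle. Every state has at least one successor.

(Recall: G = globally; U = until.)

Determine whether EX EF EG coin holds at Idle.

States satisfying EF EG coin: {Idle, Dispense, Coin, Change, Select}.
States satisfying EX EF EG coin: {Idle, Dispense, Coin, Change, Select}.
Idle ∈ Sat(EX EF EG coin).

Satisfied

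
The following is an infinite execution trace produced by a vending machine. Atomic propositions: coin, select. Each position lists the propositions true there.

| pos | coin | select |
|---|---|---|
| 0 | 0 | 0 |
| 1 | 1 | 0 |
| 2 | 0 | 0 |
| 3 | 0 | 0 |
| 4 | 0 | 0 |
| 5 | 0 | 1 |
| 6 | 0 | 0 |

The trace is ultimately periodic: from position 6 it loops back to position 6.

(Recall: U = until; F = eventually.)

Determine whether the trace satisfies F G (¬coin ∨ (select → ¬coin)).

G (¬coin ∨ (select → ¬coin)) holds at position 0, which is reachable from 0, so F G (¬coin ∨ (select → ¬coin)) holds.

Holds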